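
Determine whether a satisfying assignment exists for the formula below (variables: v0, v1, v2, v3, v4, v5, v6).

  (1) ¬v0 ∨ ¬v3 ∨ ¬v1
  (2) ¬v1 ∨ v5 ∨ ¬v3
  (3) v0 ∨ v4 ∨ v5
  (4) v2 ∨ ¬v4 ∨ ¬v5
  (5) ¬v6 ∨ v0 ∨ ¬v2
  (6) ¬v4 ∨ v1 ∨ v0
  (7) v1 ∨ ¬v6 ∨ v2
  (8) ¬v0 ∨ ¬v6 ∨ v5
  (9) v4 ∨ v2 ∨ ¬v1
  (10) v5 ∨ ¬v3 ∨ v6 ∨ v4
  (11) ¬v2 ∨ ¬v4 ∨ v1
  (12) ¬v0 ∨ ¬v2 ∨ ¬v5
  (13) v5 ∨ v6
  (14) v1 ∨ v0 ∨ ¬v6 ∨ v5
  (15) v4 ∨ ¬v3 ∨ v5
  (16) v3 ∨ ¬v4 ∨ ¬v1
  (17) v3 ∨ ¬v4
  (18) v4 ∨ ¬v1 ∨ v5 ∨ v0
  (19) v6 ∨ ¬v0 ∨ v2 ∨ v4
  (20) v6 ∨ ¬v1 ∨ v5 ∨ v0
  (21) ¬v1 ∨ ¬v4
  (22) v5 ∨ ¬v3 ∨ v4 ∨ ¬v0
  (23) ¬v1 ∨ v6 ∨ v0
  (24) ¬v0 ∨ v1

Case v5 = True:
Case v2 = False:
From the singleton clause (¬v4), v4 = False.
From the singleton clause (¬v1), v1 = False.
From the singleton clause (¬v6), v6 = False.
From the singleton clause (¬v0), v0 = False.
No clause remains; v3 is free.
A satisfying assignment: v0 ↦ False; v1 ↦ False; v2 ↦ False; v3 ↦ True; v4 ↦ False; v5 ↦ True; v6 ↦ False.

Satisfiable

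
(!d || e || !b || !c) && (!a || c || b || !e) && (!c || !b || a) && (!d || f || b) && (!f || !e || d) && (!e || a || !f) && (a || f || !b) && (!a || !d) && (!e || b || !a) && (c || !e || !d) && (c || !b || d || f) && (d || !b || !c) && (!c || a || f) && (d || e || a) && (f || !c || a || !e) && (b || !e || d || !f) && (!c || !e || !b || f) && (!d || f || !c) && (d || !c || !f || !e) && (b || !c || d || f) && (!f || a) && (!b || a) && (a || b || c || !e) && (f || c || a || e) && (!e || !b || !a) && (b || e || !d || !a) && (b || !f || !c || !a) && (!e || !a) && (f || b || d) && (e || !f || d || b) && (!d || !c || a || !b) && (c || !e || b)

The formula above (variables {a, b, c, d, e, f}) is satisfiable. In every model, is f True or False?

True

Suppose f = false.
Branch on d: set d = false.
Unit clause (b) forces b = true.
Unit clause (a) forces a = true.
Unit clause (c) forces c = true.
That conflicts with the unit clause (!c).
So d must be the other value — set d = true.
Unit clause (b) forces b = true.
Unit clause (a) forces a = true.
That conflicts with the unit clause (!a).
Neither d = true nor d = false works.
So every satisfying assignment has f = True.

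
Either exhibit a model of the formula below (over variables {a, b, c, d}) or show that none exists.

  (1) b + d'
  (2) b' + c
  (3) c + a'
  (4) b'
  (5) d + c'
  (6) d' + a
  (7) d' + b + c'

Unit clause (b') forces b = 0.
Unit clause (d') forces d = 0.
Unit clause (c') forces c = 0.
Unit clause (a') forces a = 0.
This assignment satisfies each clause.

a=0; b=0; c=0; d=0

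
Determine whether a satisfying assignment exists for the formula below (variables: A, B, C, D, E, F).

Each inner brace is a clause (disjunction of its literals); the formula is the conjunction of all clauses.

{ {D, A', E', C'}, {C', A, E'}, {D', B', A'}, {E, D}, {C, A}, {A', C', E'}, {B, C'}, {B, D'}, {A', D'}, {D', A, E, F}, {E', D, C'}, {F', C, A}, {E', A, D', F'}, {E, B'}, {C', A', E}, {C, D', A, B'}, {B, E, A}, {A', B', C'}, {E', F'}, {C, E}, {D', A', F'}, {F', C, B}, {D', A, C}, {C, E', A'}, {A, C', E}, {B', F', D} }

Suppose E = 1.
(F') alone gives F = 0.
Suppose C = 0.
(A) alone gives A = 1.
But (A') is also a unit clause — contradiction.
So C must be the other value — set C = 1.
(A) alone gives A = 1.
But (A') is also a unit clause — contradiction.
Neither C = 1 nor C = 0 works.
So E must be the other value — set E = 0.
(D) alone gives D = 1.
(B) alone gives B = 1.
But (B') is also a unit clause — contradiction.
Neither E = 1 nor E = 0 works.
No assignment satisfies every clause.

Unsatisfiable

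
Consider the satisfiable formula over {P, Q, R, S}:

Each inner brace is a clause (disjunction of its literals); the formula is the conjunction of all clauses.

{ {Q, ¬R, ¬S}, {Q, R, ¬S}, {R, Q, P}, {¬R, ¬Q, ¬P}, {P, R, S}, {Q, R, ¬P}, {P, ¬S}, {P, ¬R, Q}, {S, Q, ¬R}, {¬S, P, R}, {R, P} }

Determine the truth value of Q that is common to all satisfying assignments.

Suppose Q = False.
Branch on R: set R = False.
The clause (¬S) is unit, so S = False.
The clause (P) is unit, so P = True.
Now (¬P) is unsatisfied and unit — conflict.
Undo R and try R = True.
The clause (¬S) is unit, so S = False.
Now (S) is unsatisfied and unit — conflict.
Neither R = True nor R = False works.
So every satisfying assignment has Q = True.

True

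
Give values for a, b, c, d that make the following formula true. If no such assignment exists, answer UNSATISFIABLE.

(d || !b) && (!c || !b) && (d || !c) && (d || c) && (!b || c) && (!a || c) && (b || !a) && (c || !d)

a: false, b: false, c: true, d: true

Try d = true.
The clause (c) is unit, so c = true.
The clause (!b) is unit, so b = false.
The clause (!a) is unit, so a = false.
All clauses are satisfied.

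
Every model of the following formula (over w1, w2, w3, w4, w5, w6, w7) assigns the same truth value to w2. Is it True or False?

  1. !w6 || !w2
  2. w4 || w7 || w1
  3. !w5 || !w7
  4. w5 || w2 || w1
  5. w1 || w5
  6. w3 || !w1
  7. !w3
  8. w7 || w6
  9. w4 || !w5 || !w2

Suppose w2 = true.
(!w6) alone gives w6 = false.
(!w3) alone gives w3 = false.
(!w1) alone gives w1 = false.
(w5) alone gives w5 = true.
(!w7) alone gives w7 = false.
But (w7) is also a unit clause — contradiction.
So every satisfying assignment has w2 = False.

False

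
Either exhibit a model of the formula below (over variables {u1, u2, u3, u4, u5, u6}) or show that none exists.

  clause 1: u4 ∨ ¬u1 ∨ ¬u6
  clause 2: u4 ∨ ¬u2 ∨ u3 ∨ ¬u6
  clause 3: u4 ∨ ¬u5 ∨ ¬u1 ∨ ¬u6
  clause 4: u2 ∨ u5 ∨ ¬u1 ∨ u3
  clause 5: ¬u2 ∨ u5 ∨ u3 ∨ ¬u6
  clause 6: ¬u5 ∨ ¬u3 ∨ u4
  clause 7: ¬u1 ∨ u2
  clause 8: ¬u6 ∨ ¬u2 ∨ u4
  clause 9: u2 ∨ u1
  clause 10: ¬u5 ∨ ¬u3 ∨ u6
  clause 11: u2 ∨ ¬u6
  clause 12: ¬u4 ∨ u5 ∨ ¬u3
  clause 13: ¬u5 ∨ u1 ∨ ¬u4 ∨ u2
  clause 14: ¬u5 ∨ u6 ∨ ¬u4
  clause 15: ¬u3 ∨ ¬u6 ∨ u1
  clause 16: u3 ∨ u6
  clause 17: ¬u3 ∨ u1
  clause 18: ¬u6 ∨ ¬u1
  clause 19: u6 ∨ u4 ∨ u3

u1 ↦ True, u2 ↦ True, u3 ↦ True, u4 ↦ False, u5 ↦ False, u6 ↦ False

Case u1 = True:
Unit clause (u2) forces u2 = True.
Unit clause (¬u6) forces u6 = False.
Unit clause (u3) forces u3 = True.
Unit clause (¬u5) forces u5 = False.
Unit clause (¬u4) forces u4 = False.
Every clause now holds.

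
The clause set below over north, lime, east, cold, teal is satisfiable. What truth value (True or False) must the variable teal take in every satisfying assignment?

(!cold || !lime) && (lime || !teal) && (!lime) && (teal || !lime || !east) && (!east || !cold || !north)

Suppose teal = true.
The clause (lime) is unit, so lime = true.
That conflicts with the unit clause (!lime).
So every satisfying assignment has teal = False.

False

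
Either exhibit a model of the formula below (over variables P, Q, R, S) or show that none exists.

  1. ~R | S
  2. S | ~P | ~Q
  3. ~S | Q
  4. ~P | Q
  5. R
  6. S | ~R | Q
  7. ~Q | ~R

(R) alone gives R = 1.
(S) alone gives S = 1.
(Q) alone gives Q = 1.
But (~Q) is also a unit clause — contradiction.

UNSATISFIABLE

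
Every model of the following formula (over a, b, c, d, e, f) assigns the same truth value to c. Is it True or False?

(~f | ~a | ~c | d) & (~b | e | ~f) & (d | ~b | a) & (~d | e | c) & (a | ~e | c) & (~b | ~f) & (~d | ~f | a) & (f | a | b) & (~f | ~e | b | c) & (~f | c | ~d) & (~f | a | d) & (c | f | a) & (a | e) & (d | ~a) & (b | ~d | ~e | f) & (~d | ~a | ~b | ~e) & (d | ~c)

Suppose c = 0.
Case d = 0:
From the singleton clause (~a), a = 0.
From the singleton clause (~b), b = 0.
From the singleton clause (~e), e = 0.
Now (e) is unsatisfied and unit — conflict.
Undo d and try d = 1.
From the singleton clause (e), e = 1.
From the singleton clause (a), a = 1.
From the singleton clause (~f), f = 0.
From the singleton clause (b), b = 1.
Now (~b) is unsatisfied and unit — conflict.
Neither d = 1 nor d = 0 works.
So every satisfying assignment has c = True.

True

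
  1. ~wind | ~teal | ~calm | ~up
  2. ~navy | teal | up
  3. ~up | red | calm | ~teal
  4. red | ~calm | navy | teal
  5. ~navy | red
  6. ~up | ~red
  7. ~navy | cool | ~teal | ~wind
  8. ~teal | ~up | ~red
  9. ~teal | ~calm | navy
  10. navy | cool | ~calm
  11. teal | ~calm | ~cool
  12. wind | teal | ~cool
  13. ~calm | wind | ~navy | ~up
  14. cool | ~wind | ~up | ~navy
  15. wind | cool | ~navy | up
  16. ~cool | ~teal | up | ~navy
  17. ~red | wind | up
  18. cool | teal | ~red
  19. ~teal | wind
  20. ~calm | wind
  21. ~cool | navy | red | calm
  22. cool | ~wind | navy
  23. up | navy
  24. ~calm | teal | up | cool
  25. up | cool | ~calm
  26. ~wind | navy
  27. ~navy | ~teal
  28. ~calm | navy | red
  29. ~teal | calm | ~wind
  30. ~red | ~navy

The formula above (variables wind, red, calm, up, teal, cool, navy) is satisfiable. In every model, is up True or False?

Suppose up = 0.
The clause (navy) is unit, so navy = 1.
The clause (teal) is unit, so teal = 1.
But (~teal) is also a unit clause — contradiction.
So every satisfying assignment has up = True.

True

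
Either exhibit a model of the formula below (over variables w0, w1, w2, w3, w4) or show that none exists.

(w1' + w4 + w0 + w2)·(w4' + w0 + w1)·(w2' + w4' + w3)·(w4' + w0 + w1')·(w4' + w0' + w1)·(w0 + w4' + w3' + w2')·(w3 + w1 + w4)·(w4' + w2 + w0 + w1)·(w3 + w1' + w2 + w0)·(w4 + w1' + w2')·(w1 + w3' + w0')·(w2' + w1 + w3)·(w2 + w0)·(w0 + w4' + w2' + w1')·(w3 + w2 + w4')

w0: 1; w1: 1; w2: 0; w3: 0; w4: 0

Try w2 = 0.
Unit clause (w0) forces w0 = 1.
Try w4 = 0.
Try w3 = 0.
Unit clause (w1) forces w1 = 1.
All clauses are satisfied.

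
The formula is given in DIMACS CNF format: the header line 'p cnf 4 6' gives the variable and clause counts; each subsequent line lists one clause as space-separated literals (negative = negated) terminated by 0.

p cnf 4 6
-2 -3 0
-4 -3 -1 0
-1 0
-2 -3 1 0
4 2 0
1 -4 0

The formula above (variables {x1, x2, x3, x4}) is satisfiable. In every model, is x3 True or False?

Suppose x3 = True.
(¬x2) alone gives x2 = False.
(¬x1) alone gives x1 = False.
(x4) alone gives x4 = True.
But (¬x4) is also a unit clause — contradiction.
So every satisfying assignment has x3 = False.

False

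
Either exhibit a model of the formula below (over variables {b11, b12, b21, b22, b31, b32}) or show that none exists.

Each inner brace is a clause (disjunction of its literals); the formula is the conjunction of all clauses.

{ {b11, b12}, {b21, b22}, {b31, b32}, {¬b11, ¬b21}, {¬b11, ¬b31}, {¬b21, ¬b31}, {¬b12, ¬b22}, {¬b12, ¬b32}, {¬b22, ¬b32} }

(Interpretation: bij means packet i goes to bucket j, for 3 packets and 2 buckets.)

Try b11 = True.
From the singleton clause (¬b21), b21 = False.
From the singleton clause (b22), b22 = True.
From the singleton clause (¬b31), b31 = False.
From the singleton clause (b32), b32 = True.
Now (¬b32) is unsatisfied and unit — conflict.
Backtrack on b11: now try b11 = False.
From the singleton clause (b12), b12 = True.
From the singleton clause (¬b22), b22 = False.
From the singleton clause (b21), b21 = True.
From the singleton clause (¬b31), b31 = False.
From the singleton clause (b32), b32 = True.
Now (¬b32) is unsatisfied and unit — conflict.
Either choice for b11 ends in contradiction.

UNSATISFIABLE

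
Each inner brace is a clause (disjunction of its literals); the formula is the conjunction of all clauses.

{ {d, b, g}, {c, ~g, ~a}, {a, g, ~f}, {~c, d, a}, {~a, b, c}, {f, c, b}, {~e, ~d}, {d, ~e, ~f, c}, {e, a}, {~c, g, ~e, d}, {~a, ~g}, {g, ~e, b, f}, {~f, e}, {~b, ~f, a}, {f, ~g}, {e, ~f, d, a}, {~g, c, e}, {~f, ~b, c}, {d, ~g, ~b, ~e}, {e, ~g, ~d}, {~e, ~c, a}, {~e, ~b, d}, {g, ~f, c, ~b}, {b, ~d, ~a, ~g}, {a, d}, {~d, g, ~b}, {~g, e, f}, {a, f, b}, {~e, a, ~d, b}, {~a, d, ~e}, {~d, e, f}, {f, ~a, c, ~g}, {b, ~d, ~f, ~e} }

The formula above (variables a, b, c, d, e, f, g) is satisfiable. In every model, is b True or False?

Suppose b = 0.
Case d = 1:
Unit clause (~e) forces e = 0.
Unit clause (a) forces a = 1.
Unit clause (c) forces c = 1.
Unit clause (~g) forces g = 0.
Unit clause (~f) forces f = 0.
Now (f) is unsatisfied and unit — conflict.
Undo d and try d = 0.
Unit clause (g) forces g = 1.
Unit clause (~a) forces a = 0.
Now (a) is unsatisfied and unit — conflict.
Either choice for d ends in contradiction.
So every satisfying assignment has b = True.

True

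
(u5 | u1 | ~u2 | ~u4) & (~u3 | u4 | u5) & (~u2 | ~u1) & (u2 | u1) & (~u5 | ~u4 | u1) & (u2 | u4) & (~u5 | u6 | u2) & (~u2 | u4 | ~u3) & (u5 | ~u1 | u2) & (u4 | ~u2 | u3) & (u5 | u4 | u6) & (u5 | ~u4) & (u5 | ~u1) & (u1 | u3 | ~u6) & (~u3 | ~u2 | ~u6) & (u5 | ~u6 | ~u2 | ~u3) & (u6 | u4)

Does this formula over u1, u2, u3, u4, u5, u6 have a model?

Yes, satisfiable

Branch on u2: set u2 = 0.
The clause (u1) is unit, so u1 = 1.
The clause (u4) is unit, so u4 = 1.
The clause (u5) is unit, so u5 = 1.
The clause (u6) is unit, so u6 = 1.
No clause remains; u3 is free.
A satisfying assignment: u1 ↦ 1; u2 ↦ 0; u3 ↦ 0; u4 ↦ 1; u5 ↦ 1; u6 ↦ 1.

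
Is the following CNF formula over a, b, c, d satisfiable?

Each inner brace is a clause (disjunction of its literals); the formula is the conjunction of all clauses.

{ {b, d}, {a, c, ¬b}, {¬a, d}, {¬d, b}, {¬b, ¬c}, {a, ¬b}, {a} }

The clause (a) is unit, so a = True.
The clause (d) is unit, so d = True.
The clause (b) is unit, so b = True.
The clause (¬c) is unit, so c = False.
This assignment satisfies each clause.
A satisfying assignment: a ↦ True,  b ↦ True,  c ↦ False,  d ↦ True.

Yes, satisfiable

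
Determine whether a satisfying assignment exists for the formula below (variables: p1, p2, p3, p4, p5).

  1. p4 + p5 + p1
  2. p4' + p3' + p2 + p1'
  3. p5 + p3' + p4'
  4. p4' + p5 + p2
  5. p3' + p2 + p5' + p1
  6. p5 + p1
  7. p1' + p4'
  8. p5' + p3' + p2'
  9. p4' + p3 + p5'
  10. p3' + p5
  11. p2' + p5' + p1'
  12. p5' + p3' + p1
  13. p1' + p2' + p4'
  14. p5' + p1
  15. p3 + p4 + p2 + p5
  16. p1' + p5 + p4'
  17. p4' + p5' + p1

Yes, satisfiable

Try p5 = 1.
Unit clause (p1) forces p1 = 1.
Unit clause (p4') forces p4 = 0.
Unit clause (p2') forces p2 = 0.
No clause remains; p3 is free.
A satisfying assignment: p1=1, p2=0, p3=0, p4=0, p5=1.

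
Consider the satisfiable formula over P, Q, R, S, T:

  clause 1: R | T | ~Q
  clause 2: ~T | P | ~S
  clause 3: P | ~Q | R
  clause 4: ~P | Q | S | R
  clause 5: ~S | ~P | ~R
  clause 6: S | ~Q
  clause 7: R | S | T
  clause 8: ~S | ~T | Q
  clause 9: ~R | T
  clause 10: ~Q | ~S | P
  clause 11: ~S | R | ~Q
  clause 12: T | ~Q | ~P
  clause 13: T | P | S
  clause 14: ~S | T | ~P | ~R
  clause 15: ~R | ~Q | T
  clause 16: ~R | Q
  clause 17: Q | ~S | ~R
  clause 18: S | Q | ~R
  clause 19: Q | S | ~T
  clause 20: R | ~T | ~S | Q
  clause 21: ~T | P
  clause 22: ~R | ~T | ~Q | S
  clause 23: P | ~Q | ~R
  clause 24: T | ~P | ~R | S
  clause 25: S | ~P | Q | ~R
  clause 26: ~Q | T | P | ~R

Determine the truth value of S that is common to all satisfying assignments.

Suppose S = 0.
The clause (~Q) is unit, so Q = 0.
The clause (~R) is unit, so R = 0.
The clause (~P) is unit, so P = 0.
The clause (T) is unit, so T = 1.
That conflicts with the unit clause (~T).
So every satisfying assignment has S = True.

True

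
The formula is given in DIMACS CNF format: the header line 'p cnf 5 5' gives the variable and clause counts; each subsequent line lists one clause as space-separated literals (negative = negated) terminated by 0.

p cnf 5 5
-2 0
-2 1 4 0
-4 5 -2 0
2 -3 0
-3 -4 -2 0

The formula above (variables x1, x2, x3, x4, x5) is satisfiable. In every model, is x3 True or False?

Suppose x3 = True.
Unit clause (¬x2) forces x2 = False.
Now (x2) is unsatisfied and unit — conflict.
So every satisfying assignment has x3 = False.

False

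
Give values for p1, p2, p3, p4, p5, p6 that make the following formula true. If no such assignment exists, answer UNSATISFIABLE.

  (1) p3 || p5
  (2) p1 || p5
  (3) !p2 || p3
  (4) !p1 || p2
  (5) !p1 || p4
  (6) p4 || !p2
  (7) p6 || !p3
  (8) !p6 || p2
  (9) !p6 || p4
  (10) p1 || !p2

p1 ↦ true,  p2 ↦ true,  p3 ↦ true,  p4 ↦ true,  p5 ↦ false,  p6 ↦ true

Case p3 = true:
From the singleton clause (p6), p6 = true.
From the singleton clause (p2), p2 = true.
From the singleton clause (p4), p4 = true.
From the singleton clause (p1), p1 = true.
All clauses hold; p5 can take either value.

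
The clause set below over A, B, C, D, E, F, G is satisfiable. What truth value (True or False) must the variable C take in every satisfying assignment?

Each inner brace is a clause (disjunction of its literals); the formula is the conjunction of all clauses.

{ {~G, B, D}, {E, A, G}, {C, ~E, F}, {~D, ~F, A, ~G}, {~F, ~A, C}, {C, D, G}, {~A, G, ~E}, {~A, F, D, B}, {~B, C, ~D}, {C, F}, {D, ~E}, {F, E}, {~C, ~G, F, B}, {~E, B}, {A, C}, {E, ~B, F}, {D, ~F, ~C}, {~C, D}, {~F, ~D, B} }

Suppose C = 0.
Unit clause (F) forces F = 1.
Unit clause (~A) forces A = 0.
Now (A) is unsatisfied and unit — conflict.
So every satisfying assignment has C = True.

True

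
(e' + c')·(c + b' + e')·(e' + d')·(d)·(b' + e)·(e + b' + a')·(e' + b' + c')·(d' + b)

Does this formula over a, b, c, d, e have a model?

Unsatisfiable

The clause (d) is unit, so d = 1.
The clause (e') is unit, so e = 0.
The clause (b') is unit, so b = 0.
Now (b) is unsatisfied and unit — conflict.
No assignment satisfies every clause.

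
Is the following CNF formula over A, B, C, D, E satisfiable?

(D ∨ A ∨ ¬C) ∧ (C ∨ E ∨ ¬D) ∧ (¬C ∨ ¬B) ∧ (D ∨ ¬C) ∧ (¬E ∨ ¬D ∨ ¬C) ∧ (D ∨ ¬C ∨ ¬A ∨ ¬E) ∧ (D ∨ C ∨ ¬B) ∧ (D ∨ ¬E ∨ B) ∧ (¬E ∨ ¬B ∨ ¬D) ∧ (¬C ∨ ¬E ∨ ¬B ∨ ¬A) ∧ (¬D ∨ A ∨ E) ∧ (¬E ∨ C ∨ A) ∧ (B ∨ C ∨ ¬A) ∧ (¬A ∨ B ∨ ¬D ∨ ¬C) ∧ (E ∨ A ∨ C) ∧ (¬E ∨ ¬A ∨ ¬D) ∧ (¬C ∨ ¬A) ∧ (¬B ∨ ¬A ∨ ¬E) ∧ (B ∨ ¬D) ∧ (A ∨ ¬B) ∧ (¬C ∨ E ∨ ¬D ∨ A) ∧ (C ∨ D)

Suppose C = False.
The clause (D) is unit, so D = True.
The clause (E) is unit, so E = True.
The clause (¬B) is unit, so B = False.
But (B) is also a unit clause — contradiction.
So C must be the other value — set C = True.
The clause (¬B) is unit, so B = False.
The clause (D) is unit, so D = True.
But (¬D) is also a unit clause — contradiction.
Both values of C lead to a conflict.
No assignment satisfies every clause.

No, unsatisfiable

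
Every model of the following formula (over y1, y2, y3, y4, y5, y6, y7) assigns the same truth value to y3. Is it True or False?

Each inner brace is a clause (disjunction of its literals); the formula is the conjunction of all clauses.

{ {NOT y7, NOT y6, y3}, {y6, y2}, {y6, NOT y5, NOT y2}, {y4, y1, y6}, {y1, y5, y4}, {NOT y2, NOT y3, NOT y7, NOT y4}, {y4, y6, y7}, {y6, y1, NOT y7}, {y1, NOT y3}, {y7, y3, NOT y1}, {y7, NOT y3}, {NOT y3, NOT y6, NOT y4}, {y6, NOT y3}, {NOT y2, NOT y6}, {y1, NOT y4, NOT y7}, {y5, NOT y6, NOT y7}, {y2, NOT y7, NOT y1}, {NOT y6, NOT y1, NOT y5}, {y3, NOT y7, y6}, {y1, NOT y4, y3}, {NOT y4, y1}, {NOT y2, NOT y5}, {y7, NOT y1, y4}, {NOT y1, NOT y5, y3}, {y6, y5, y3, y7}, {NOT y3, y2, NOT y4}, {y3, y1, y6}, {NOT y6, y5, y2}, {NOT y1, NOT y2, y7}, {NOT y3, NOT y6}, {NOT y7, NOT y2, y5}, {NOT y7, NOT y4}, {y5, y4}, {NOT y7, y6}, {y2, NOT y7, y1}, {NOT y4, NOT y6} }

Suppose y3 = true.
(y1) alone gives y1 = true.
(y7) alone gives y7 = true.
(y6) alone gives y6 = true.
Now (NOT y6) is unsatisfied and unit — conflict.
So every satisfying assignment has y3 = False.

False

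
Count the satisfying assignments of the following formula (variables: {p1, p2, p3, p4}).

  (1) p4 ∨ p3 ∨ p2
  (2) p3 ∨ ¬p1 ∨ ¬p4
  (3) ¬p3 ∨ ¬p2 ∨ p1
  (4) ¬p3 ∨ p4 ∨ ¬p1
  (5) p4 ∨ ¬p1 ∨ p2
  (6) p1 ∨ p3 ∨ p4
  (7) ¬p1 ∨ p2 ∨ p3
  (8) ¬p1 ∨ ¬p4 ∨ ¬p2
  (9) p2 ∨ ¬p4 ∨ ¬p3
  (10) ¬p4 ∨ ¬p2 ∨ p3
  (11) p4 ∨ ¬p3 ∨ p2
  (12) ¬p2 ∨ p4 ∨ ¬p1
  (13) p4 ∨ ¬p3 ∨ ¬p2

1

There are 2^4 = 16 truth assignments over (p1, p2, p3, p4).
Check each against the 13 clauses (columns in the order p1, p2, p3, p4):
  F F F F  ✗ fails (p4 ∨ p3 ∨ p2)
  F F F T  ✓ satisfies all
  F F T F  ✗ fails (p4 ∨ ¬p3 ∨ p2)
  F F T T  ✗ fails (p2 ∨ ¬p4 ∨ ¬p3)
  F T F F  ✗ fails (p1 ∨ p3 ∨ p4)
  F T F T  ✗ fails (¬p4 ∨ ¬p2 ∨ p3)
  F T T F  ✗ fails (¬p3 ∨ ¬p2 ∨ p1)
  F T T T  ✗ fails (¬p3 ∨ ¬p2 ∨ p1)
  T F F F  ✗ fails (p4 ∨ p3 ∨ p2)
  T F F T  ✗ fails (p3 ∨ ¬p1 ∨ ¬p4)
  T F T F  ✗ fails (¬p3 ∨ p4 ∨ ¬p1)
  T F T T  ✗ fails (p2 ∨ ¬p4 ∨ ¬p3)
  T T F F  ✗ fails (¬p2 ∨ p4 ∨ ¬p1)
  T T F T  ✗ fails (p3 ∨ ¬p1 ∨ ¬p4)
  T T T F  ✗ fails (¬p3 ∨ p4 ∨ ¬p1)
  T T T T  ✗ fails (¬p1 ∨ ¬p4 ∨ ¬p2)
1 of the 16 rows is a model.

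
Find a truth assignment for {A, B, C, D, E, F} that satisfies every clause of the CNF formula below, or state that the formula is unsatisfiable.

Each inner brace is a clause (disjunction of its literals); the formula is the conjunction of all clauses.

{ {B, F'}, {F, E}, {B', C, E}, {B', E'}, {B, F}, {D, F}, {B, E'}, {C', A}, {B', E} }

UNSATISFIABLE

Branch on B: set B = 1.
Unit clause (E') forces E = 0.
That conflicts with the unit clause (E).
Undo B and try B = 0.
Unit clause (F') forces F = 0.
That conflicts with the unit clause (F).
Both values of B lead to a conflict.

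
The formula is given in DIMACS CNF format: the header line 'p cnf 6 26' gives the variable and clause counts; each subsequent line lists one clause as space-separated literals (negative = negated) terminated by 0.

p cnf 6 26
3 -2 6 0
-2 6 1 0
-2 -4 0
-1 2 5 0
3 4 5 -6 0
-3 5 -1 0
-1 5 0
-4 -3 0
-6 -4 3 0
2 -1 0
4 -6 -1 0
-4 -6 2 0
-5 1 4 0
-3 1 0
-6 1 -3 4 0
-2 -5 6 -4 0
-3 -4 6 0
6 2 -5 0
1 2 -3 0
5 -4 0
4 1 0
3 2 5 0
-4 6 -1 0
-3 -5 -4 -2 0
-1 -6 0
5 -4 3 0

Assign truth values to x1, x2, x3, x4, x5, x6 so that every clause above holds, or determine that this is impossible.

Suppose x2 = True.
From the singleton clause (¬x4), x4 = False.
From the singleton clause (x1), x1 = True.
From the singleton clause (x5), x5 = True.
From the singleton clause (¬x6), x6 = False.
From the singleton clause (x3), x3 = True.
This assignment satisfies each clause.

x1: True, x2: True, x3: True, x4: False, x5: True, x6: False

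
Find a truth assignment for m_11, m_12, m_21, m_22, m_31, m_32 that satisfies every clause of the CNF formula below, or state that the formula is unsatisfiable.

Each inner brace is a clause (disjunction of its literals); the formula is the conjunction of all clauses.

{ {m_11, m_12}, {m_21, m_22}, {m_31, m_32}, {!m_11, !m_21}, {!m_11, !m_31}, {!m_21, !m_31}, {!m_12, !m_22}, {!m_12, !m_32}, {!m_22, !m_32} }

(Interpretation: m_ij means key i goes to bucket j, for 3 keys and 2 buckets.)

UNSATISFIABLE

Try m_11 = true.
(!m_21) alone gives m_21 = false.
(m_22) alone gives m_22 = true.
(!m_31) alone gives m_31 = false.
(m_32) alone gives m_32 = true.
But (!m_32) is also a unit clause — contradiction.
That branch fails; take m_11 = false instead.
(m_12) alone gives m_12 = true.
(!m_22) alone gives m_22 = false.
(m_21) alone gives m_21 = true.
(!m_31) alone gives m_31 = false.
(m_32) alone gives m_32 = true.
But (!m_32) is also a unit clause — contradiction.
Neither m_11 = true nor m_11 = false works.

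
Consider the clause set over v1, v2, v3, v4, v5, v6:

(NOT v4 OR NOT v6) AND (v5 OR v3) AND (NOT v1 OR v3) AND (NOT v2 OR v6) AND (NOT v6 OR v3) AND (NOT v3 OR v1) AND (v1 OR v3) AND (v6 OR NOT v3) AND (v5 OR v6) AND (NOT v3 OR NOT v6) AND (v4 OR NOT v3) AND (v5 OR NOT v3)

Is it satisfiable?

No, unsatisfiable

Try v4 = false.
From the singleton clause (NOT v3), v3 = false.
From the singleton clause (v5), v5 = true.
From the singleton clause (NOT v1), v1 = false.
But (v1) is also a unit clause — contradiction.
That branch fails; take v4 = true instead.
From the singleton clause (NOT v6), v6 = false.
From the singleton clause (NOT v2), v2 = false.
From the singleton clause (NOT v3), v3 = false.
From the singleton clause (v5), v5 = true.
From the singleton clause (NOT v1), v1 = false.
But (v1) is also a unit clause — contradiction.
Both values of v4 lead to a conflict.
No assignment satisfies every clause.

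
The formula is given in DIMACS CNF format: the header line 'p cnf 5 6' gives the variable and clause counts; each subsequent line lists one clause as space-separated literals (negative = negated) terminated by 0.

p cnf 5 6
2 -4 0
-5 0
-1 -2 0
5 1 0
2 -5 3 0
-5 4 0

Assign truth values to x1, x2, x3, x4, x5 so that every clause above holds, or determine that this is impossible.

x1=True, x2=False, x3=True, x4=False, x5=False

(¬x5) alone gives x5 = False.
(x1) alone gives x1 = True.
(¬x2) alone gives x2 = False.
(¬x4) alone gives x4 = False.
All clauses hold; x3 can take either value.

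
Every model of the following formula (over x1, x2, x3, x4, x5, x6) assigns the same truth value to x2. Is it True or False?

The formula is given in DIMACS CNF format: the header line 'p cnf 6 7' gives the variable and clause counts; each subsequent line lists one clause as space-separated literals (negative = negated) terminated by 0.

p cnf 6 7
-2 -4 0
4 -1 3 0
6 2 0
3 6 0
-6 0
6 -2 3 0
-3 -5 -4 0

Suppose x2 = False.
From the singleton clause (x6), x6 = True.
That conflicts with the unit clause (¬x6).
So every satisfying assignment has x2 = True.

True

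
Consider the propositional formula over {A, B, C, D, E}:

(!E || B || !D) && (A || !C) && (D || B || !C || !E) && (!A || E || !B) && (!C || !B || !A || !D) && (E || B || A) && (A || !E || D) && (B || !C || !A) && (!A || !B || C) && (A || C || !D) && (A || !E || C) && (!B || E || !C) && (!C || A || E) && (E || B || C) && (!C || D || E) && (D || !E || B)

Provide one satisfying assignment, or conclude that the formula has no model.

Case A = false:
From the singleton clause (!C), C = false.
From the singleton clause (!D), D = false.
From the singleton clause (!E), E = false.
From the singleton clause (B), B = true.
All clauses are satisfied.

A=false; B=true; C=false; D=false; E=false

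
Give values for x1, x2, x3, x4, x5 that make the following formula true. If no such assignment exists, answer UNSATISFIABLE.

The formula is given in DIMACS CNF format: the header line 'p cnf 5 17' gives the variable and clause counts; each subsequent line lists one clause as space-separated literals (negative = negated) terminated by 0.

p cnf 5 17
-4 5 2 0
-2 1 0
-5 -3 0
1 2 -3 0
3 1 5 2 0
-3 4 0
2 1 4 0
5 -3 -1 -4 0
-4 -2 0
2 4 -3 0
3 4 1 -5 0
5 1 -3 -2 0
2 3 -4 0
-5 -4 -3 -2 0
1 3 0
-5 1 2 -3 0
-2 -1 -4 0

Branch on x2: set x2 = True.
From the singleton clause (x1), x1 = True.
From the singleton clause (¬x4), x4 = False.
From the singleton clause (¬x3), x3 = False.
No clause remains; x5 is free.

x1 ↦ True; x2 ↦ True; x3 ↦ False; x4 ↦ False; x5 ↦ False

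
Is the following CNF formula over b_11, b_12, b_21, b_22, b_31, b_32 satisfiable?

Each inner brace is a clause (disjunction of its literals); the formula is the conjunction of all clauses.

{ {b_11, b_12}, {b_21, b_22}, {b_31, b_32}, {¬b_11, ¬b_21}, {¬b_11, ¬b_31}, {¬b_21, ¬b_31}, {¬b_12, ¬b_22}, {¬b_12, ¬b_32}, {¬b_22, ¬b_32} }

No

Case b_11 = True:
Unit clause (¬b_21) forces b_21 = False.
Unit clause (b_22) forces b_22 = True.
Unit clause (¬b_31) forces b_31 = False.
Unit clause (b_32) forces b_32 = True.
That conflicts with the unit clause (¬b_32).
Backtrack on b_11: now try b_11 = False.
Unit clause (b_12) forces b_12 = True.
Unit clause (¬b_22) forces b_22 = False.
Unit clause (b_21) forces b_21 = True.
Unit clause (¬b_31) forces b_31 = False.
Unit clause (b_32) forces b_32 = True.
That conflicts with the unit clause (¬b_32).
Both values of b_11 lead to a conflict.
No assignment satisfies every clause.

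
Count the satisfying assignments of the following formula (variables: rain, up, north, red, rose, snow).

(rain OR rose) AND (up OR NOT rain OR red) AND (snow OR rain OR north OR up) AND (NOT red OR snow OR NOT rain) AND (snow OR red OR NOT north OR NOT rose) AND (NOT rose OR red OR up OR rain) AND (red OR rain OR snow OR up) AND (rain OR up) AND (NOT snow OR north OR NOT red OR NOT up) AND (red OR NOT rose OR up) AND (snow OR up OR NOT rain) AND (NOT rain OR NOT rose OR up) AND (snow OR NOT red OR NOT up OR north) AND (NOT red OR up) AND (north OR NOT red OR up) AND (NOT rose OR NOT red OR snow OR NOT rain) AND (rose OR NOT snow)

11

There are 2^6 = 64 truth assignments over (rain, up, north, red, rose, snow).
Split on up. With up = true, the clauses containing up are satisfied and NOT up drops from the rest; 11 of the 2^5 = 32 assignments to the other variables satisfy what remains.
With up = false, by the same count on the reduced clause set, 0 assignments work.
(One model: rain=F, up=T, north=F, red=F, rose=T, snow=F.)
Total: 11 + 0 = 11.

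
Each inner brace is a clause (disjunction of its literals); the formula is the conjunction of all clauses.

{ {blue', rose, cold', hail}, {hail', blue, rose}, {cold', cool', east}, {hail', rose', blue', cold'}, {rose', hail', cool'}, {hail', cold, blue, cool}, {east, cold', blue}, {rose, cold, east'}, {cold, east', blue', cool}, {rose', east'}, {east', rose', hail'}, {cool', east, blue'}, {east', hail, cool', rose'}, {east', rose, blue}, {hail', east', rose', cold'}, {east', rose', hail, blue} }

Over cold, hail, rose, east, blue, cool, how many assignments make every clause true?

There are 2^6 = 64 truth assignments over (cold, hail, rose, east, blue, cool).
Split on cool. With cool = 1, the clauses containing cool are satisfied and cool' drops from the rest; 3 of the 2^5 = 32 assignments to the other variables satisfy what remains.
With cool = 0, by the same count on the reduced clause set, 9 assignments work.
Total: 3 + 9 = 12.

12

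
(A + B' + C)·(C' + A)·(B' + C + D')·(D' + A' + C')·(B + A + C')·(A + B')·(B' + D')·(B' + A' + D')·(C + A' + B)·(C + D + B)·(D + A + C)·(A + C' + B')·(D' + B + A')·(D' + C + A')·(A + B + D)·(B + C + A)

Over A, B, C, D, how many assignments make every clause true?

3

There are 2^4 = 16 truth assignments over (A, B, C, D).
Check each against the 16 clauses (columns in the order A, B, C, D):
  F F F F  ✗ fails (C + D + B)
  F F F T  ✗ fails (B + C + A)
  F F T F  ✗ fails (C' + A)
  F F T T  ✗ fails (C' + A)
  F T F F  ✗ fails (A + B' + C)
  F T F T  ✗ fails (A + B' + C)
  F T T F  ✗ fails (C' + A)
  F T T T  ✗ fails (C' + A)
  T F F F  ✗ fails (C + A' + B)
  T F F T  ✗ fails (C + A' + B)
  T F T F  ✓ satisfies all
  T F T T  ✗ fails (D' + A' + C')
  T T F F  ✓ satisfies all
  T T F T  ✗ fails (B' + C + D')
  T T T F  ✓ satisfies all
  T T T T  ✗ fails (D' + A' + C')
3 of the 16 rows are models.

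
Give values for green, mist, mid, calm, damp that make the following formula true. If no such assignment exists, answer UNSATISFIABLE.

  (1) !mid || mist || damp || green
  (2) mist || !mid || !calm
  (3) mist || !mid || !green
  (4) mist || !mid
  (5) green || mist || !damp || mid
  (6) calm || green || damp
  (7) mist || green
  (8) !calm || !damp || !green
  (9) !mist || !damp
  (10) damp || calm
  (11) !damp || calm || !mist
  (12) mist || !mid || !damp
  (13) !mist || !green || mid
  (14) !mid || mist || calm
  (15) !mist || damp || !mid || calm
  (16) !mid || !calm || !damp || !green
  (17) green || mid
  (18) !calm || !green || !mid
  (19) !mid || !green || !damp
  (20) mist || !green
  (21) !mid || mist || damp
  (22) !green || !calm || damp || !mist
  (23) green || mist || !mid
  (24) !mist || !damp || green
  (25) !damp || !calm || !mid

green ↦ false; mist ↦ true; mid ↦ true; calm ↦ true; damp ↦ false

Try mist = true.
(!damp) alone gives damp = false.
(calm) alone gives calm = true.
(!green) alone gives green = false.
(mid) alone gives mid = true.
This assignment satisfies each clause.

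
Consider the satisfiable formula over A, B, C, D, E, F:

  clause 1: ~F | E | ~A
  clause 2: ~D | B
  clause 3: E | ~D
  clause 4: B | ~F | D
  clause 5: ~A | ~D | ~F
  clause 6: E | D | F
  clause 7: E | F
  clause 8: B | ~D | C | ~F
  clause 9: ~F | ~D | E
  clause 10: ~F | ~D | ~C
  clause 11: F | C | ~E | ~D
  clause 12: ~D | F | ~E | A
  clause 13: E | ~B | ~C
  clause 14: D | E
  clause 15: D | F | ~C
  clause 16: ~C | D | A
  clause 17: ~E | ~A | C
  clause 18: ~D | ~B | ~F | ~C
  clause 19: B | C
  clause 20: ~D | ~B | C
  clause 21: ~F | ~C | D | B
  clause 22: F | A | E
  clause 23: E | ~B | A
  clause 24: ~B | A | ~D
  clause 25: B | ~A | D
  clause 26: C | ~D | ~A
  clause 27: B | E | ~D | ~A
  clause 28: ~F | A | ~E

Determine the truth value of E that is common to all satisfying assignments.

Suppose E = 0.
The clause (~D) is unit, so D = 0.
But (D) is also a unit clause — contradiction.
So every satisfying assignment has E = True.

True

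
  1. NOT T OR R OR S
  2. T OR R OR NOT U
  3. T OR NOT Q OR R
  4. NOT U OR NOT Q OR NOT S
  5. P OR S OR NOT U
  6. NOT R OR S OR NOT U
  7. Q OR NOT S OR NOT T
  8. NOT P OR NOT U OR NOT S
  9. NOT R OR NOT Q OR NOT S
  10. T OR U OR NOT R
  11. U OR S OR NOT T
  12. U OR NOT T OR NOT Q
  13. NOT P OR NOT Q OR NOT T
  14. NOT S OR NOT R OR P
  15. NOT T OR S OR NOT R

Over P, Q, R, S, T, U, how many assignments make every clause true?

4

There are 2^6 = 64 truth assignments over (P, Q, R, S, T, U).
Split on P. With P = true, the clauses containing P are satisfied and NOT P drops from the rest; 2 of the 2^5 = 32 assignments to the other variables satisfy what remains.
With P = false, by the same count on the reduced clause set, 2 assignments work.
Total: 2 + 2 = 4.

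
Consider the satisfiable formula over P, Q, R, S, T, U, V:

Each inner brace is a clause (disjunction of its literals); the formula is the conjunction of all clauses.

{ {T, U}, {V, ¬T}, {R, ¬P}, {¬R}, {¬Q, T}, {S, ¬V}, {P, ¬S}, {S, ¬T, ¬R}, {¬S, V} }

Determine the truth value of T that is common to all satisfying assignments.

False

Suppose T = True.
(V) alone gives V = True.
(¬R) alone gives R = False.
(¬P) alone gives P = False.
(S) alone gives S = True.
That conflicts with the unit clause (¬S).
So every satisfying assignment has T = False.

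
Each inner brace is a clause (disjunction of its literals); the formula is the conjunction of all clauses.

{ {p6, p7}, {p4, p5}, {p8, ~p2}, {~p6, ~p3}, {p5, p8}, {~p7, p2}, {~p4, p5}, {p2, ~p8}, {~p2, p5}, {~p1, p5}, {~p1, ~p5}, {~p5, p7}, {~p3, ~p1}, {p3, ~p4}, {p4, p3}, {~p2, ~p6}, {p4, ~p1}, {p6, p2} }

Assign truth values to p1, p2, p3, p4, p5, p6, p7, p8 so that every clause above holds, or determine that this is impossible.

Suppose p6 = 0.
(p7) alone gives p7 = 1.
(p2) alone gives p2 = 1.
(p8) alone gives p8 = 1.
(p5) alone gives p5 = 1.
(~p1) alone gives p1 = 0.
Suppose p3 = 1.
All clauses hold; p4 can take either value.

p1=0; p2=1; p3=1; p4=0; p5=1; p6=0; p7=1; p8=1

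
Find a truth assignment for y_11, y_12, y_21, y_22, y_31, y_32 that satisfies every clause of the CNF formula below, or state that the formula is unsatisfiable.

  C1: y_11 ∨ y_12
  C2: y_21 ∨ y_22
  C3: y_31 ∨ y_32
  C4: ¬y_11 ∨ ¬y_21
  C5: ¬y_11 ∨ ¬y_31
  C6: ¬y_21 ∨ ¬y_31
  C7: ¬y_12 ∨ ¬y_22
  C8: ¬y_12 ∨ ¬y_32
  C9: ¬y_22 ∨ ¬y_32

UNSATISFIABLE

Suppose y_11 = True.
The clause (¬y_21) is unit, so y_21 = False.
The clause (y_22) is unit, so y_22 = True.
The clause (¬y_31) is unit, so y_31 = False.
The clause (y_32) is unit, so y_32 = True.
Now (¬y_32) is unsatisfied and unit — conflict.
Undo y_11 and try y_11 = False.
The clause (y_12) is unit, so y_12 = True.
The clause (¬y_22) is unit, so y_22 = False.
The clause (y_21) is unit, so y_21 = True.
The clause (¬y_31) is unit, so y_31 = False.
The clause (y_32) is unit, so y_32 = True.
Now (¬y_32) is unsatisfied and unit — conflict.
Either choice for y_11 ends in contradiction.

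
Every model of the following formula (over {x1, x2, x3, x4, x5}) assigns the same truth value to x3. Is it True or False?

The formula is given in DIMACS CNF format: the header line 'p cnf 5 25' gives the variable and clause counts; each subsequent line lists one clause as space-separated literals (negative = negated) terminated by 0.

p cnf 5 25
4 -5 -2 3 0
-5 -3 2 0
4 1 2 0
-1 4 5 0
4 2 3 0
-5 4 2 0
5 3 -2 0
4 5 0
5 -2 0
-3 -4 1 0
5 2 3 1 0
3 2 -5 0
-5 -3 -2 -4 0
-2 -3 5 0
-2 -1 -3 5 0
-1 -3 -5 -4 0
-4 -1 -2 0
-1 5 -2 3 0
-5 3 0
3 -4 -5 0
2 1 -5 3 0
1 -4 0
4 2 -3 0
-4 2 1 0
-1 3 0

Suppose x3 = False.
(¬x5) alone gives x5 = False.
(¬x2) alone gives x2 = False.
(x4) alone gives x4 = True.
(x1) alone gives x1 = True.
But (¬x1) is also a unit clause — contradiction.
So every satisfying assignment has x3 = True.

True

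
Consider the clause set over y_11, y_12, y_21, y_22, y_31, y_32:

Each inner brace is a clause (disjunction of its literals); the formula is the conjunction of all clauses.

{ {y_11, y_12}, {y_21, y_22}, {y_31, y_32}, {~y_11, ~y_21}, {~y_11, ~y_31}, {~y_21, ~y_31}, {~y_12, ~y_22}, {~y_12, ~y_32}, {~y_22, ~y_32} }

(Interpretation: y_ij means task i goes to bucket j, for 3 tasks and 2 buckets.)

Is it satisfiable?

No, unsatisfiable

Try y_11 = 1.
(~y_21) alone gives y_21 = 0.
(y_22) alone gives y_22 = 1.
(~y_31) alone gives y_31 = 0.
(y_32) alone gives y_32 = 1.
That conflicts with the unit clause (~y_32).
So y_11 must be the other value — set y_11 = 0.
(y_12) alone gives y_12 = 1.
(~y_22) alone gives y_22 = 0.
(y_21) alone gives y_21 = 1.
(~y_31) alone gives y_31 = 0.
(y_32) alone gives y_32 = 1.
That conflicts with the unit clause (~y_32).
Both values of y_11 lead to a conflict.
No assignment satisfies every clause.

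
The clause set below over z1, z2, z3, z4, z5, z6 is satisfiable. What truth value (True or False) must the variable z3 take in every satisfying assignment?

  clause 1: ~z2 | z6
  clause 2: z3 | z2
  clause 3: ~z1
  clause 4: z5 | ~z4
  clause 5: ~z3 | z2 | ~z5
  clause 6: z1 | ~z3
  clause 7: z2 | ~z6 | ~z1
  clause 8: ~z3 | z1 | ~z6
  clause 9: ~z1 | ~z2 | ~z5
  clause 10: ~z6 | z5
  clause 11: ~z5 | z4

False

Suppose z3 = 1.
The clause (~z1) is unit, so z1 = 0.
But (z1) is also a unit clause — contradiction.
So every satisfying assignment has z3 = False.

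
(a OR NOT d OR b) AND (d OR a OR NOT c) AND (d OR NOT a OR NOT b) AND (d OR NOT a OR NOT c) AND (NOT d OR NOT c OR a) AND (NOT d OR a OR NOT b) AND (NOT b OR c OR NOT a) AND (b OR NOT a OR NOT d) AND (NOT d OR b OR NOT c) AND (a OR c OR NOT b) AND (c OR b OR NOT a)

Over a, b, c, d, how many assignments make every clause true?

2

There are 2^4 = 16 truth assignments over (a, b, c, d).
Check each against the 11 clauses (columns in the order a, b, c, d):
  F F F F  ✓ satisfies all
  F F F T  ✗ fails (a OR NOT d OR b)
  F F T F  ✗ fails (d OR a OR NOT c)
  F F T T  ✗ fails (a OR NOT d OR b)
  F T F F  ✗ fails (a OR c OR NOT b)
  F T F T  ✗ fails (NOT d OR a OR NOT b)
  F T T F  ✗ fails (d OR a OR NOT c)
  F T T T  ✗ fails (NOT d OR NOT c OR a)
  T F F F  ✗ fails (c OR b OR NOT a)
  T F F T  ✗ fails (b OR NOT a OR NOT d)
  T F T F  ✗ fails (d OR NOT a OR NOT c)
  T F T T  ✗ fails (b OR NOT a OR NOT d)
  T T F F  ✗ fails (d OR NOT a OR NOT b)
  T T F T  ✗ fails (NOT b OR c OR NOT a)
  T T T F  ✗ fails (d OR NOT a OR NOT b)
  T T T T  ✓ satisfies all
2 of the 16 rows are models.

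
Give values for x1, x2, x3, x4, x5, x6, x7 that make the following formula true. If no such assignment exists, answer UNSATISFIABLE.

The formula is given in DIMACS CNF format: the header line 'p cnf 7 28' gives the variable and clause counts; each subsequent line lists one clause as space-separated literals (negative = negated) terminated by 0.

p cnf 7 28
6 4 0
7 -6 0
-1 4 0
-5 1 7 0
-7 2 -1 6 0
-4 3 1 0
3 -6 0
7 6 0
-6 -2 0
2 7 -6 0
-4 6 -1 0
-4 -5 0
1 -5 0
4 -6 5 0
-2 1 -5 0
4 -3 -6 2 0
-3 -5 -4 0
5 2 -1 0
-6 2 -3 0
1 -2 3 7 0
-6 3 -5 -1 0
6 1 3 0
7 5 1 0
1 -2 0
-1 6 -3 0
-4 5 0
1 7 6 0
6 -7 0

Branch on x6: set x6 = True.
(x7) alone gives x7 = True.
(x3) alone gives x3 = True.
(¬x2) alone gives x2 = False.
But (x2) is also a unit clause — contradiction.
That branch fails; take x6 = False instead.
(x4) alone gives x4 = True.
(x7) alone gives x7 = True.
But (¬x7) is also a unit clause — contradiction.
Neither x6 = True nor x6 = False works.

UNSATISFIABLE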